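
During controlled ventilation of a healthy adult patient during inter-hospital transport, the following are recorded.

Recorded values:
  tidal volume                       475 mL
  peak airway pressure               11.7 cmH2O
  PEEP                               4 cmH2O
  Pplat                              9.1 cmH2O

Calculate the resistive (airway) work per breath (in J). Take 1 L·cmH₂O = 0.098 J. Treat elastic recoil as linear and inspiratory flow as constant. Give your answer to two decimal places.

0.12

With constant inspiratory flow the resistive pressure is constant at PIP − Pplat = 11.7 − 9.1 = 2.6 cmH2O, so resistive work = 2.6 × 0.475 = 1.235 L·cmH2O.
× 0.098 J/(L·cmH2O) → 0.121 J.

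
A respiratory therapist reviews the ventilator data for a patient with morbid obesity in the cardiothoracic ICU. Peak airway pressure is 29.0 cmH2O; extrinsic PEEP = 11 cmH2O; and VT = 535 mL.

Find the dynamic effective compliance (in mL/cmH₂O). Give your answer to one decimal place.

29.7

Dynamic compliance = Vt / (PIP − PEEP) = 535 / (29.0 − 11) = 535 / 18.0 = 29.722 mL/cmH2O.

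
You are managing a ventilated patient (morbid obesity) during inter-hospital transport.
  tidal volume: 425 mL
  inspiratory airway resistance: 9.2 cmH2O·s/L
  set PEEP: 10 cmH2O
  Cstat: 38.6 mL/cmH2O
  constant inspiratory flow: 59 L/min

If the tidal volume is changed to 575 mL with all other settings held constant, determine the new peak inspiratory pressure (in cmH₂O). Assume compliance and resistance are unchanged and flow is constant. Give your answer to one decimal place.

Flow: 59 L/min ÷ 60 = 0.9833 L/s.
PIP = Vt/C + R·V̇ + PEEP (constant-flow equation of motion).
Only the elastic term changes: ΔPIP = ΔVt / C = (575 − 425) / 38.6 = 3.886 cmH2O.
Original PIP = 425/38.6 + 9.2×0.9833 + 10 = 30.057 cmH2O; new PIP = 30.057 + (3.886) = 33.943 cmH2O.

33.9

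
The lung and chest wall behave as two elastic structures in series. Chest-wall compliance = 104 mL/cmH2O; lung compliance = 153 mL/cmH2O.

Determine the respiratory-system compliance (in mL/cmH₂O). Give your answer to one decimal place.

61.9

Lung and chest wall are elastances in series: 1/Crs = 1/CL + 1/Ccw.
1/Crs = 1/153 + 1/104 = 0.01615.
Crs = 61.92 mL/cmH2O.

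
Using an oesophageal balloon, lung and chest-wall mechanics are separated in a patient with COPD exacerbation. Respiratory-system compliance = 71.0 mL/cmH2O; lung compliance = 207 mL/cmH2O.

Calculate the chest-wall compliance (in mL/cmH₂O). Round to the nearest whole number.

1/Ccw = 1/Crs − 1/CL.
1/Ccw = 1/71.0 − 1/207 = 0.009254.
Ccw = 108.06 mL/cmH2O.

108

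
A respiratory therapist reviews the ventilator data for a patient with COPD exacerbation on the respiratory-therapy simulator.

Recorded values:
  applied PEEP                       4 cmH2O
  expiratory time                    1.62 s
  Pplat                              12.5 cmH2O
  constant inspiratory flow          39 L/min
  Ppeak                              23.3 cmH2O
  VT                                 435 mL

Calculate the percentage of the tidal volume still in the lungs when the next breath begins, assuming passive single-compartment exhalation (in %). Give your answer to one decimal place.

Flow: 39 L/min ÷ 60 = 0.65 L/s.
R = (PIP − Pplat)/V̇ = (23.3 − 12.5) / 0.65 = 10.8/0.65 = 16.615 cmH2O·s/L.
C = Vt/(Pplat − PEEP) = 435.0 / (12.5 − 4) = 435.0/8.5 = 51.176 mL/cmH2O.
τ = R × C = 16.615 × 0.05118 L/cmH2O = 0.8504 s.
Fraction remaining at end-expiration = e^(−Te/τ) = e^(−1.62/0.8504) = 0.1488 → 14.88%.

14.9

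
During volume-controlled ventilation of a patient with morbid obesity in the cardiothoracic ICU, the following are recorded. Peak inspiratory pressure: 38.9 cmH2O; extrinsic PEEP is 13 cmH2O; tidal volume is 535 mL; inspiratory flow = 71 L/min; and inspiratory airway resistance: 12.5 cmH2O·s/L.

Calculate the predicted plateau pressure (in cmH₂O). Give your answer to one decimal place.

24.1

Flow: 71 L/min ÷ 60 = 1.1833 L/s.
Pplat = PIP − Raw × flow = 38.9 − 12.5 × 1.1833 = 38.9 − 14.791 = 24.109 cmH2O.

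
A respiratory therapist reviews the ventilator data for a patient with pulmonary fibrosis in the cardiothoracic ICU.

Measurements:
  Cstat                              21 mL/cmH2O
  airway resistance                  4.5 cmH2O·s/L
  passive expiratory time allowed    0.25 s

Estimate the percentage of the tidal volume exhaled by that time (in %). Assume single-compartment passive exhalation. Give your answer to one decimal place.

92.9

τ = R × C = 4.5 × 21 mL/cmH2O = 4.5 × 0.021 L/cmH2O = 0.0945 s.
Passive exhalation: V(t)/V₀ = e^(−t/τ) = e^(−0.25/0.0945) = 0.07097.
Fraction exhaled = 1 − 0.07097 = 0.929 → 92.9%.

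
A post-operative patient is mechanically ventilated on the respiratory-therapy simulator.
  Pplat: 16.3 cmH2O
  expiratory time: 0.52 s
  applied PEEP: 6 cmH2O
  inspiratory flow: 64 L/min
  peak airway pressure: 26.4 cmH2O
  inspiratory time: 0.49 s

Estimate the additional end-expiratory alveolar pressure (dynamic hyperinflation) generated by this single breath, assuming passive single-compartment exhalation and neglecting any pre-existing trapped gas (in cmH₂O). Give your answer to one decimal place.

Flow: 64 L/min ÷ 60 = 1.0667 L/s.
Vt = flow × Ti = 1.0667 L/s × 0.49 s × 1000 mL/L = 522.68 mL.
R = (PIP − Pplat)/V̇ = (26.4 − 16.3) / 1.0667 = 10.1/1.0667 = 9.468 cmH2O·s/L.
C = Vt/(Pplat − PEEP) = 522.68 / (16.3 − 6) = 522.68/10.3 = 50.746 mL/cmH2O.
τ = R × C = 9.468 × 0.05075 L/cmH2O = 0.4805 s.
Fraction remaining = e^(−Te/τ) = e^(−0.52/0.4805) = 0.3388; trapped volume = 522.68 × 0.3388 = 177.08 mL.
Additional alveolar pressure from trapping ≈ V_trapped / C = 177.08 / 50.746 = 3.49 cmH2O.

3.5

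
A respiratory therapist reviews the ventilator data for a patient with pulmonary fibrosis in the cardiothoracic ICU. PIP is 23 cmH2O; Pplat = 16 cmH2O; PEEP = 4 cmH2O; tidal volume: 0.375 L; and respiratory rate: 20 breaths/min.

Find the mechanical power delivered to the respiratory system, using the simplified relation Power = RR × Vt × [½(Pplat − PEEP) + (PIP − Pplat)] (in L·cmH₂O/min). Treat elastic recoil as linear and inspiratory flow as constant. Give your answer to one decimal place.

97.5

Per-breath work = Vt × [½(Pplat−PEEP) + (PIP−Pplat)] = 0.375 × [0.5×12.0 + 7.0] = 0.375 × 13.0 = 4.875 L·cmH2O.
Power = 20 × 4.875 = 97.5 L·cmH2O/min.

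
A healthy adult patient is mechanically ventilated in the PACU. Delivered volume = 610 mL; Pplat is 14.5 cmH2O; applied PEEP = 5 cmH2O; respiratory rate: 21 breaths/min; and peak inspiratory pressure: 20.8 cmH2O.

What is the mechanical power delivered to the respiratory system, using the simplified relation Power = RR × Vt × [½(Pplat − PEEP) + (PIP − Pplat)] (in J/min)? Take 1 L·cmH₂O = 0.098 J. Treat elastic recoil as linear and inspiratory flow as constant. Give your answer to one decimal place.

13.9

Per-breath work = Vt × [½(Pplat−PEEP) + (PIP−Pplat)] = 0.610 × [0.5×9.5 + 6.3] = 0.610 × 11.05 = 6.741 L·cmH2O.
Power = 21 × 6.741 = 141.56 L·cmH2O/min.
× 0.098 J/(L·cmH2O) → 13.873 J/min.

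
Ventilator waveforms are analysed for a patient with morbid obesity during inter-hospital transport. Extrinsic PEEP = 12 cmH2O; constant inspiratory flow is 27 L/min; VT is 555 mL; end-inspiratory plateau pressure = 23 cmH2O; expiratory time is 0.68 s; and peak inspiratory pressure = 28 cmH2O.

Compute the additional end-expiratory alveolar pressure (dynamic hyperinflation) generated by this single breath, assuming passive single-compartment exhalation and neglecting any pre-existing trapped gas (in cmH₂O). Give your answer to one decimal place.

3.3

Flow: 27 L/min ÷ 60 = 0.45 L/s.
R = (PIP − Pplat)/V̇ = (28 − 23) / 0.45 = 5.0/0.45 = 11.111 cmH2O·s/L.
C = Vt/(Pplat − PEEP) = 555.0 / (23 − 12) = 555.0/11.0 = 50.455 mL/cmH2O.
τ = R × C = 11.111 × 0.05046 L/cmH2O = 0.5607 s.
Fraction remaining = e^(−Te/τ) = e^(−0.68/0.5607) = 0.2974; trapped volume = 555.0 × 0.2974 = 165.06 mL.
Additional alveolar pressure from trapping ≈ V_trapped / C = 165.06 / 50.455 = 3.271 cmH2O.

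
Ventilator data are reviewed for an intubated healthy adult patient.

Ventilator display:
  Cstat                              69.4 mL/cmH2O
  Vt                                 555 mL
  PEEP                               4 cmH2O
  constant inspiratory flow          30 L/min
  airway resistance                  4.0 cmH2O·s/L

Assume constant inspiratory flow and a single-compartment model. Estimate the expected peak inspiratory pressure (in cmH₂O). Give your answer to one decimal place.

Flow: 30 L/min ÷ 60 = 0.5 L/s.
Equation of motion (constant flow): PIP = Vt/C + R·V̇ + PEEP.
PIP = 555/69.4 + 4.0×0.5 + 4 = 7.997 + 2.0 + 4 = 13.997 cmH2O.

14.0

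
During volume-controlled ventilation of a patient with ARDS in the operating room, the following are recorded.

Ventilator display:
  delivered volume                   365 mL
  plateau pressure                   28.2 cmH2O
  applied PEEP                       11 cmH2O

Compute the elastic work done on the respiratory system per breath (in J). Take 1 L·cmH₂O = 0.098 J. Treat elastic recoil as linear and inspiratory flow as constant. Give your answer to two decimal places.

0.31

Elastic work ≈ ½ × (Pplat − PEEP) × Vt = 0.5 × (28.2 − 11) × 0.365 L = 0.5 × 17.2 × 0.365 = 3.139 L·cmH2O.
× 0.098 J/(L·cmH2O) → 0.3076 J.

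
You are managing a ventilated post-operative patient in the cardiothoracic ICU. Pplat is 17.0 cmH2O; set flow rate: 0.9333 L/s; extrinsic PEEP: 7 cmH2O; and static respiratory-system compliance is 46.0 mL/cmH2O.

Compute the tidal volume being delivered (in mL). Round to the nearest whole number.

460

Vt = Cstat × (Pplat − PEEP) = 46.0 × (17.0 − 7) = 46.0 × 10.0 = 460.0 mL.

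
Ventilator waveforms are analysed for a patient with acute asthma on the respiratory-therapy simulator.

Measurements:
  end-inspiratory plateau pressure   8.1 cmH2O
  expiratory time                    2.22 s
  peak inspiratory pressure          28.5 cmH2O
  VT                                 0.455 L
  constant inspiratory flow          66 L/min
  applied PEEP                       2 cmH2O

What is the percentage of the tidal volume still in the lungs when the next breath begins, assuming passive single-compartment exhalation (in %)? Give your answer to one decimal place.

20.1

Flow: 66 L/min ÷ 60 = 1.1 L/s.
R = (PIP − Pplat)/V̇ = (28.5 − 8.1) / 1.1 = 20.4/1.1 = 18.545 cmH2O·s/L.
C = Vt/(Pplat − PEEP) = 455.0 / (8.1 − 2) = 455.0/6.1 = 74.59 mL/cmH2O.
τ = R × C = 18.545 × 0.07459 L/cmH2O = 1.383 s.
Fraction remaining at end-expiration = e^(−Te/τ) = e^(−2.22/1.383) = 0.2008 → 20.08%.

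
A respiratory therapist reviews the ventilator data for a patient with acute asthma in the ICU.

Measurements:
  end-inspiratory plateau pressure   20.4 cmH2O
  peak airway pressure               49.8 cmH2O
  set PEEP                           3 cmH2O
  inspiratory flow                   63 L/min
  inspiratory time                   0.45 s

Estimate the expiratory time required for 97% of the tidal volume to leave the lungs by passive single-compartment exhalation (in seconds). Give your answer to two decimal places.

Flow: 63 L/min ÷ 60 = 1.05 L/s.
Vt = flow × Ti = 1.05 L/s × 0.45 s × 1000 mL/L = 472.5 mL.
R = (PIP − Pplat)/V̇ = (49.8 − 20.4) / 1.05 = 29.4/1.05 = 28.0 cmH2O·s/L.
C = Vt/(Pplat − PEEP) = 472.5 / (20.4 − 3) = 472.5/17.4 = 27.155 mL/cmH2O.
τ = R × C = 28.0 × 0.02716 L/cmH2O = 0.7605 s.
t = −τ·ln(1 − 0.97) = −0.7605·ln(0.03) = 2.667 s.

2.67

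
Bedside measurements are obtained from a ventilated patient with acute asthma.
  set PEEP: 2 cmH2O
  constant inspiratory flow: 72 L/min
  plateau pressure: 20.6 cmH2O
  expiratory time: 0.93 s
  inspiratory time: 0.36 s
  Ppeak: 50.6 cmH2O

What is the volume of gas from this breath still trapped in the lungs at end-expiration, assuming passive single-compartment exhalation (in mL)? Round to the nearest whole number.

Flow: 72 L/min ÷ 60 = 1.2 L/s.
Vt = flow × Ti = 1.2 L/s × 0.36 s × 1000 mL/L = 432.0 mL.
R = (PIP − Pplat)/V̇ = (50.6 − 20.6) / 1.2 = 30.0/1.2 = 25.0 cmH2O·s/L.
C = Vt/(Pplat − PEEP) = 432.0 / (20.6 − 2) = 432.0/18.6 = 23.226 mL/cmH2O.
τ = R × C = 25.0 × 0.02323 L/cmH2O = 0.5808 s.
Fraction remaining = e^(−Te/τ) = e^(−0.93/0.5808) = 0.2016.
Trapped volume = 432.0 × 0.2016 = 87.091 mL.

87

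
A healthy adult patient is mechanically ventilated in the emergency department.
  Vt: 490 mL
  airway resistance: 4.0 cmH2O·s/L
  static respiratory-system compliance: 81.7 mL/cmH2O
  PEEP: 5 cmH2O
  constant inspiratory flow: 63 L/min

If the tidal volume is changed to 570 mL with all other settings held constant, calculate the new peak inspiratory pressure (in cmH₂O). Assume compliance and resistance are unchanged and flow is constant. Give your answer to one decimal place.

16.2

Flow: 63 L/min ÷ 60 = 1.05 L/s.
PIP = Vt/C + R·V̇ + PEEP (constant-flow equation of motion).
Only the elastic term changes: ΔPIP = ΔVt / C = (570 − 490) / 81.7 = 0.9792 cmH2O.
Original PIP = 490/81.7 + 4.0×1.05 + 5 = 15.198 cmH2O; new PIP = 15.198 + (0.9792) = 16.177 cmH2O.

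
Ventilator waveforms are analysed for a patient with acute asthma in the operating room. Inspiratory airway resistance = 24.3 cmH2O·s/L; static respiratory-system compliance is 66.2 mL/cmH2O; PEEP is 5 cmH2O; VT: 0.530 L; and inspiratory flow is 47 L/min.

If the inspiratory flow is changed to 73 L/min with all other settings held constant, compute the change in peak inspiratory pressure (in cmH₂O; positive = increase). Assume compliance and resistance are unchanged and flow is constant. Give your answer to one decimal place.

Flow: 47 L/min ÷ 60 = 0.7833 L/s.
New flow: 73 L/min ÷ 60 = 1.2167 L/s.
PIP = Vt/C + R·V̇ + PEEP (constant-flow equation of motion).
Only the resistive term changes: ΔPIP = R × ΔV̇ = 24.3 × (1.2167 − 0.7833) = 24.3 × 0.4334 = 10.532 cmH2O.

10.5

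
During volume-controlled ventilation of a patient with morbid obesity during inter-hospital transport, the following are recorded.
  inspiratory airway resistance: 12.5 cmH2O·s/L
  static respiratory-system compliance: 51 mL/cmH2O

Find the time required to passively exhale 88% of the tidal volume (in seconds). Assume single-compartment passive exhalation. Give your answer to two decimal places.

τ = R × C = 12.5 × 51 mL/cmH2O = 12.5 × 0.051 L/cmH2O = 0.6375 s.
Exhaled fraction f = 1 − e^(−t/τ) → t = −τ·ln(1 − f) = −0.6375·ln(0.12) = 1.352 s.

1.35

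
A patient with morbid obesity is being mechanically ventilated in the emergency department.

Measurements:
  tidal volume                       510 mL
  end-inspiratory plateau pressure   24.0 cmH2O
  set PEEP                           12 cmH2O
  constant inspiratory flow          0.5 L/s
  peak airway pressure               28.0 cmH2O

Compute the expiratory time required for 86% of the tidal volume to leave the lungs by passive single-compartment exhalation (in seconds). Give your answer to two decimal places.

0.67

R = (PIP − Pplat)/V̇ = (28.0 − 24.0) / 0.5 = 4.0/0.5 = 8.0 cmH2O·s/L.
C = Vt/(Pplat − PEEP) = 510.0 / (24.0 − 12) = 510.0/12.0 = 42.5 mL/cmH2O.
τ = R × C = 8.0 × 0.0425 L/cmH2O = 0.34 s.
t = −τ·ln(1 − 0.86) = −0.34·ln(0.14) = 0.6685 s.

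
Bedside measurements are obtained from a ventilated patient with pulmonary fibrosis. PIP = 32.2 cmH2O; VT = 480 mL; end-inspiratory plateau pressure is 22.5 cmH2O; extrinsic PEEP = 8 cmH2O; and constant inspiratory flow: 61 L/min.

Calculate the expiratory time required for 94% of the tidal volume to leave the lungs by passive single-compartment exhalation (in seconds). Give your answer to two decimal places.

0.89

Flow: 61 L/min ÷ 60 = 1.0167 L/s.
R = (PIP − Pplat)/V̇ = (32.2 − 22.5) / 1.0167 = 9.7/1.0167 = 9.541 cmH2O·s/L.
C = Vt/(Pplat − PEEP) = 480.0 / (22.5 − 8) = 480.0/14.5 = 33.103 mL/cmH2O.
τ = R × C = 9.541 × 0.0331 L/cmH2O = 0.3158 s.
t = −τ·ln(1 − 0.94) = −0.3158·ln(0.06) = 0.8885 s.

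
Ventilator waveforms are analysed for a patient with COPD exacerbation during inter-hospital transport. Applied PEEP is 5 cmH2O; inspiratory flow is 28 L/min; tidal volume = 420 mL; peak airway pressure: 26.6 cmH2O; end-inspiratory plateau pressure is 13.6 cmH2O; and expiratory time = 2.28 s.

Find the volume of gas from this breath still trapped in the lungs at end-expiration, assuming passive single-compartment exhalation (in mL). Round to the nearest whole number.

Flow: 28 L/min ÷ 60 = 0.4667 L/s.
R = (PIP − Pplat)/V̇ = (26.6 − 13.6) / 0.4667 = 13.0/0.4667 = 27.855 cmH2O·s/L.
C = Vt/(Pplat − PEEP) = 420.0 / (13.6 − 5) = 420.0/8.6 = 48.837 mL/cmH2O.
τ = R × C = 27.855 × 0.04884 L/cmH2O = 1.36 s.
Fraction remaining = e^(−Te/τ) = e^(−2.28/1.36) = 0.187.
Trapped volume = 420.0 × 0.187 = 78.54 mL.

79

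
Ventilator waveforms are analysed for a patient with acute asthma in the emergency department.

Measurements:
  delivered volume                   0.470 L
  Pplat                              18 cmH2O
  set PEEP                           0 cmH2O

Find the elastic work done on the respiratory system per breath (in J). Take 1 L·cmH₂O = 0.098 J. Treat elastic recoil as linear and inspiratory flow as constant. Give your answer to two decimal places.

0.41

Elastic work ≈ ½ × (Pplat − PEEP) × Vt = 0.5 × (18 − 0) × 0.470 L = 0.5 × 18.0 × 0.470 = 4.23 L·cmH2O.
× 0.098 J/(L·cmH2O) → 0.4145 J.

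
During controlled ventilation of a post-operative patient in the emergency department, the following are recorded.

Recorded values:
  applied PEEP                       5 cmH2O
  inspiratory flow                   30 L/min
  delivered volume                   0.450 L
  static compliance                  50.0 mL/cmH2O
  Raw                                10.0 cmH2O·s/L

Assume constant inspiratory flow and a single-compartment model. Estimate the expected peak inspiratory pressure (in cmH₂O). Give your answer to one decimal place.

Flow: 30 L/min ÷ 60 = 0.5 L/s.
Equation of motion (constant flow): PIP = Vt/C + R·V̇ + PEEP.
PIP = 450/50.0 + 10.0×0.5 + 5 = 9.0 + 5.0 + 5 = 19.0 cmH2O.

19.0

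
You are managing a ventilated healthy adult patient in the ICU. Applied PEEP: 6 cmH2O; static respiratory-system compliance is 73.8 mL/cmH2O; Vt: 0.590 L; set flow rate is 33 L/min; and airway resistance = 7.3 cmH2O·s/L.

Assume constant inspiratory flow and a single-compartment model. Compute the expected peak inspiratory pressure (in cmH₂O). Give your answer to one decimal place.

Flow: 33 L/min ÷ 60 = 0.55 L/s.
Equation of motion (constant flow): PIP = Vt/C + R·V̇ + PEEP.
PIP = 590/73.8 + 7.3×0.55 + 6 = 7.995 + 4.015 + 6 = 18.01 cmH2O.

18.0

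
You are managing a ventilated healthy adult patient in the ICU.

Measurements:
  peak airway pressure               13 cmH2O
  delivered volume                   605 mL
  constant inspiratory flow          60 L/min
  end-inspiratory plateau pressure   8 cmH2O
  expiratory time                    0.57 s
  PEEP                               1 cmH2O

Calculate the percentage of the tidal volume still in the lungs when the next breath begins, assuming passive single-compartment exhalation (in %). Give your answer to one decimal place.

Flow: 60 L/min ÷ 60 = 1 L/s.
R = (PIP − Pplat)/V̇ = (13 − 8) / 1 = 5.0/1 = 5.0 cmH2O·s/L.
C = Vt/(Pplat − PEEP) = 605.0 / (8 − 1) = 605.0/7.0 = 86.429 mL/cmH2O.
τ = R × C = 5.0 × 0.08643 L/cmH2O = 0.4322 s.
Fraction remaining at end-expiration = e^(−Te/τ) = e^(−0.57/0.4322) = 0.2674 → 26.74%.

26.7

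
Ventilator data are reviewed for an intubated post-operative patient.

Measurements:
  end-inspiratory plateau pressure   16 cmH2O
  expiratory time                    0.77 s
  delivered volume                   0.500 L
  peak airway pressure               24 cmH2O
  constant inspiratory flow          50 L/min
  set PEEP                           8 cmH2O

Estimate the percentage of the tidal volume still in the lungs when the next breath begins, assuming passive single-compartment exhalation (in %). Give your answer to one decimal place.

27.7

Flow: 50 L/min ÷ 60 = 0.8333 L/s.
R = (PIP − Pplat)/V̇ = (24 − 16) / 0.8333 = 8.0/0.8333 = 9.6 cmH2O·s/L.
C = Vt/(Pplat − PEEP) = 500.0 / (16 − 8) = 500.0/8.0 = 62.5 mL/cmH2O.
τ = R × C = 9.6 × 0.0625 L/cmH2O = 0.6 s.
Fraction remaining at end-expiration = e^(−Te/τ) = e^(−0.77/0.6) = 0.2771 → 27.71%.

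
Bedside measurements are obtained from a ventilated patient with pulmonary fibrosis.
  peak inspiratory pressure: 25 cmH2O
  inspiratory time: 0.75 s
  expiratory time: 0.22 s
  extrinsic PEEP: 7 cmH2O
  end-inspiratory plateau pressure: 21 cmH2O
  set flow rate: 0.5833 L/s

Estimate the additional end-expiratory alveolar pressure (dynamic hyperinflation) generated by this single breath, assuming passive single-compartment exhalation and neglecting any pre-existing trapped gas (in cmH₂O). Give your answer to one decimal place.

Vt = flow × Ti = 0.5833 L/s × 0.75 s × 1000 mL/L = 437.48 mL.
R = (PIP − Pplat)/V̇ = (25 − 21) / 0.5833 = 4.0/0.5833 = 6.858 cmH2O·s/L.
C = Vt/(Pplat − PEEP) = 437.48 / (21 − 7) = 437.48/14.0 = 31.249 mL/cmH2O.
τ = R × C = 6.858 × 0.03125 L/cmH2O = 0.2143 s.
Fraction remaining = e^(−Te/τ) = e^(−0.22/0.2143) = 0.3582; trapped volume = 437.48 × 0.3582 = 156.71 mL.
Additional alveolar pressure from trapping ≈ V_trapped / C = 156.71 / 31.249 = 5.015 cmH2O.

5.0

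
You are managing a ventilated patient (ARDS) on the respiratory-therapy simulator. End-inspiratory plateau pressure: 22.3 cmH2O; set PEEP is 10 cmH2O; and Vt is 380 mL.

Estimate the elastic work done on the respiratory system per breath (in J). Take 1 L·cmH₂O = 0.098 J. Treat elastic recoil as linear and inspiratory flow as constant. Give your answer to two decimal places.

Elastic work ≈ ½ × (Pplat − PEEP) × Vt = 0.5 × (22.3 − 10) × 0.380 L = 0.5 × 12.3 × 0.380 = 2.337 L·cmH2O.
× 0.098 J/(L·cmH2O) → 0.229 J.

0.23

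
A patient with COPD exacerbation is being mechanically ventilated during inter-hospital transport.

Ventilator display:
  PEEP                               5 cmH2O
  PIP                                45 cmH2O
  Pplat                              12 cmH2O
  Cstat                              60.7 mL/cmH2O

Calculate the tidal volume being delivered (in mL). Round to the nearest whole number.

425

Vt = Cstat × (Pplat − PEEP) = 60.7 × (12 − 5) = 60.7 × 7.0 = 424.9 mL.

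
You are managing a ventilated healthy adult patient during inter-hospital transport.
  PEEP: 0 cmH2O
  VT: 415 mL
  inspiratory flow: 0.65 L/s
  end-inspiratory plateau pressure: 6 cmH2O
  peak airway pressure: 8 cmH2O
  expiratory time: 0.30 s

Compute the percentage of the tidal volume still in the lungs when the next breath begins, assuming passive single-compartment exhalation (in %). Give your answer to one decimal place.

24.4

R = (PIP − Pplat)/V̇ = (8 − 6) / 0.65 = 2.0/0.65 = 3.077 cmH2O·s/L.
C = Vt/(Pplat − PEEP) = 415.0 / (6 − 0) = 415.0/6.0 = 69.167 mL/cmH2O.
τ = R × C = 3.077 × 0.06917 L/cmH2O = 0.2128 s.
Fraction remaining at end-expiration = e^(−Te/τ) = e^(−0.30/0.2128) = 0.2442 → 24.42%.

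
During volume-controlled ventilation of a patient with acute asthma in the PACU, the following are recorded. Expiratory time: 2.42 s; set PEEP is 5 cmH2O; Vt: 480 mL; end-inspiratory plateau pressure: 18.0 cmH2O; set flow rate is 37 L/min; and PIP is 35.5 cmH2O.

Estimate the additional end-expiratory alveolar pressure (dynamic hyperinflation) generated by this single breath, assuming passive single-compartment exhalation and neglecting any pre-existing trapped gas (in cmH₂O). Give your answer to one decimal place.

Flow: 37 L/min ÷ 60 = 0.6167 L/s.
R = (PIP − Pplat)/V̇ = (35.5 − 18.0) / 0.6167 = 17.5/0.6167 = 28.377 cmH2O·s/L.
C = Vt/(Pplat − PEEP) = 480.0 / (18.0 − 5) = 480.0/13.0 = 36.923 mL/cmH2O.
τ = R × C = 28.377 × 0.03692 L/cmH2O = 1.048 s.
Fraction remaining = e^(−Te/τ) = e^(−2.42/1.048) = 0.09934; trapped volume = 480.0 × 0.09934 = 47.683 mL.
Additional alveolar pressure from trapping ≈ V_trapped / C = 47.683 / 36.923 = 1.291 cmH2O.

1.3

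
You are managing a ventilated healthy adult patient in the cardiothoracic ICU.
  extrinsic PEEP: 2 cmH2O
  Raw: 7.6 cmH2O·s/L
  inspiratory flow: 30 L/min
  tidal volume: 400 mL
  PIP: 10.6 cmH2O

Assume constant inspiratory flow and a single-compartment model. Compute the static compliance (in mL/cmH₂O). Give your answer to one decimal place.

83.3

Flow: 30 L/min ÷ 60 = 0.5 L/s.
Equation of motion (constant flow): PIP = Vt/C + R·V̇ + PEEP.
Vt/C = PIP − R·V̇ − PEEP = 10.6 − 7.6×0.5 − 2 = 10.6 − 3.8 − 2 = 4.8 cmH2O.
C = Vt / 4.8 = 400 / 4.8 = 83.333 mL/cmH2O.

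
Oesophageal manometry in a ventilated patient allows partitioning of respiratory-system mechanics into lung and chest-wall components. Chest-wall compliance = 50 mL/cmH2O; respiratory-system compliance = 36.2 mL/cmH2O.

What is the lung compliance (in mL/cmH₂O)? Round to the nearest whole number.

1/CL = 1/Crs − 1/Ccw.
1/CL = 1/36.2 − 1/50 = 0.007624.
CL = 131.16 mL/cmH2O.

131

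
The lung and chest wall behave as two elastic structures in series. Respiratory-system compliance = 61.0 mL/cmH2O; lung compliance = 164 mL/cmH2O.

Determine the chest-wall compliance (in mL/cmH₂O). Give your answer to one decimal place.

97.1

1/Ccw = 1/Crs − 1/CL.
1/Ccw = 1/61.0 − 1/164 = 0.0103.
Ccw = 97.087 mL/cmH2O.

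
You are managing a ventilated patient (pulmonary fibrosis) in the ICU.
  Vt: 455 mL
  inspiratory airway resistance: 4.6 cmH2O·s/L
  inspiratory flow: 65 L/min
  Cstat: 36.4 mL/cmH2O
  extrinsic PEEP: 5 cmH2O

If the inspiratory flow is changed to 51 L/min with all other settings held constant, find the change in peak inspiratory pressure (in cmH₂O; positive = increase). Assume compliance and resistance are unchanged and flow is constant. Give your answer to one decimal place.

Flow: 65 L/min ÷ 60 = 1.0833 L/s.
New flow: 51 L/min ÷ 60 = 0.85 L/s.
PIP = Vt/C + R·V̇ + PEEP (constant-flow equation of motion).
Only the resistive term changes: ΔPIP = R × ΔV̇ = 4.6 × (0.85 − 1.0833) = 4.6 × -0.2333 = -1.073 cmH2O.

-1.1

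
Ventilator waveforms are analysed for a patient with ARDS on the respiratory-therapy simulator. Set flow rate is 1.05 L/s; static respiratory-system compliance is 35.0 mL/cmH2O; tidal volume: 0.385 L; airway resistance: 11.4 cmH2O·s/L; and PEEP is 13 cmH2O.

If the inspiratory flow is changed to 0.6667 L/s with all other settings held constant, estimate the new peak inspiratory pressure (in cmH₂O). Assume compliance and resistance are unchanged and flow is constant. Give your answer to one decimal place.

31.6

PIP = Vt/C + R·V̇ + PEEP (constant-flow equation of motion).
Only the resistive term changes: ΔPIP = R × ΔV̇ = 11.4 × (0.6667 − 1.05) = 11.4 × -0.3833 = -4.37 cmH2O.
Original PIP = 385/35.0 + 11.4×1.05 + 13 = 35.97 cmH2O; new PIP = 35.97 + (-4.37) = 31.6 cmH2O.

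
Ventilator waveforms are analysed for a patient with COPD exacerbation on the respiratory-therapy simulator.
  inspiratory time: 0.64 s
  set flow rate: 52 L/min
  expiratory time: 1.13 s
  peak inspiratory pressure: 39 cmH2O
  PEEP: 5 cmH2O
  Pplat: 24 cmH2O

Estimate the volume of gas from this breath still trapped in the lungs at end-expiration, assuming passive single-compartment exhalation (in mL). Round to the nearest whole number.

Flow: 52 L/min ÷ 60 = 0.8667 L/s.
Vt = flow × Ti = 0.8667 L/s × 0.64 s × 1000 mL/L = 554.69 mL.
R = (PIP − Pplat)/V̇ = (39 − 24) / 0.8667 = 15.0/0.8667 = 17.307 cmH2O·s/L.
C = Vt/(Pplat − PEEP) = 554.69 / (24 − 5) = 554.69/19.0 = 29.194 mL/cmH2O.
τ = R × C = 17.307 × 0.02919 L/cmH2O = 0.5052 s.
Fraction remaining = e^(−Te/τ) = e^(−1.13/0.5052) = 0.1068.
Trapped volume = 554.69 × 0.1068 = 59.241 mL.

59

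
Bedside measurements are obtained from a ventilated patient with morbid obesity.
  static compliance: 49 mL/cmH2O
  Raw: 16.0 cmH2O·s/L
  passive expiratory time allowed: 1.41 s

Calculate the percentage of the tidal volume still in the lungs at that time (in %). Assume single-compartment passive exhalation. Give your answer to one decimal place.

τ = R × C = 16.0 × 49 mL/cmH2O = 16.0 × 0.049 L/cmH2O = 0.784 s.
Passive exhalation: V(t)/V₀ = e^(−t/τ) = e^(−1.41/0.784) = 0.1656.
Fraction remaining = 0.1656 → 16.56%.

16.6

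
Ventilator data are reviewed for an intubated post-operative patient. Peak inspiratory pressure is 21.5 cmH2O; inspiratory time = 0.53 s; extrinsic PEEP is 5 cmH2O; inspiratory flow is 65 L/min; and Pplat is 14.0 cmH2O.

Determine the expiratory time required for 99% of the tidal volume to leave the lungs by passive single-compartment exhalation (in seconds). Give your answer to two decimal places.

Flow: 65 L/min ÷ 60 = 1.0833 L/s.
Vt = flow × Ti = 1.0833 L/s × 0.53 s × 1000 mL/L = 574.15 mL.
R = (PIP − Pplat)/V̇ = (21.5 − 14.0) / 1.0833 = 7.5/1.0833 = 6.923 cmH2O·s/L.
C = Vt/(Pplat − PEEP) = 574.15 / (14.0 − 5) = 574.15/9.0 = 63.794 mL/cmH2O.
τ = R × C = 6.923 × 0.06379 L/cmH2O = 0.4416 s.
t = −τ·ln(1 − 0.99) = −0.4416·ln(0.01) = 2.034 s.

2.03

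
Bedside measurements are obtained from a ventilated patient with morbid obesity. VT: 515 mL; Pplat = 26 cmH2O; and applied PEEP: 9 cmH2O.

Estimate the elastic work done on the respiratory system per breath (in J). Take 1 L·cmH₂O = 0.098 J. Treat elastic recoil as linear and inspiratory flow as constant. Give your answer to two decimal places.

Elastic work ≈ ½ × (Pplat − PEEP) × Vt = 0.5 × (26 − 9) × 0.515 L = 0.5 × 17.0 × 0.515 = 4.378 L·cmH2O.
× 0.098 J/(L·cmH2O) → 0.429 J.

0.43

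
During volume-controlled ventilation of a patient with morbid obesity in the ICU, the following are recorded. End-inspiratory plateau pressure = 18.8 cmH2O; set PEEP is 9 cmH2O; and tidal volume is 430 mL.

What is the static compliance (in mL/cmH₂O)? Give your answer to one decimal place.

Cstat = Vt / (Pplat − PEEP) = 430 / (18.8 − 9) = 430 / 9.8 = 43.878 mL/cmH2O.

43.9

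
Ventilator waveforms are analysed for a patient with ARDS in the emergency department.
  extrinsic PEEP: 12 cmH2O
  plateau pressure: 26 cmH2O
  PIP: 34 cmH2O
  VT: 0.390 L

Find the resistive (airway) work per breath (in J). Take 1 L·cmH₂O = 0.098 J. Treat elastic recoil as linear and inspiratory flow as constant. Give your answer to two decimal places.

0.31

With constant inspiratory flow the resistive pressure is constant at PIP − Pplat = 34 − 26 = 8.0 cmH2O, so resistive work = 8.0 × 0.390 = 3.12 L·cmH2O.
× 0.098 J/(L·cmH2O) → 0.3058 J.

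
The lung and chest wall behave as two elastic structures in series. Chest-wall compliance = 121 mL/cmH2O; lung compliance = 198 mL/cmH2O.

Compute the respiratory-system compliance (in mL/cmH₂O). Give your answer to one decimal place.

75.1

Lung and chest wall are elastances in series: 1/Crs = 1/CL + 1/Ccw.
1/Crs = 1/198 + 1/121 = 0.01331.
Crs = 75.131 mL/cmH2O.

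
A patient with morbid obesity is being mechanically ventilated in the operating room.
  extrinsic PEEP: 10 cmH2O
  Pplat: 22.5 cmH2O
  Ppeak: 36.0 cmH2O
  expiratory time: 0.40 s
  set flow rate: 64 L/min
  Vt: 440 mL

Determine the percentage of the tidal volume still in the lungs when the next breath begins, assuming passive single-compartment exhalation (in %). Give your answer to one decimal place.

40.7

Flow: 64 L/min ÷ 60 = 1.0667 L/s.
R = (PIP − Pplat)/V̇ = (36.0 − 22.5) / 1.0667 = 13.5/1.0667 = 12.656 cmH2O·s/L.
C = Vt/(Pplat − PEEP) = 440.0 / (22.5 − 10) = 440.0/12.5 = 35.2 mL/cmH2O.
τ = R × C = 12.656 × 0.0352 L/cmH2O = 0.4455 s.
Fraction remaining at end-expiration = e^(−Te/τ) = e^(−0.40/0.4455) = 0.4074 → 40.74%.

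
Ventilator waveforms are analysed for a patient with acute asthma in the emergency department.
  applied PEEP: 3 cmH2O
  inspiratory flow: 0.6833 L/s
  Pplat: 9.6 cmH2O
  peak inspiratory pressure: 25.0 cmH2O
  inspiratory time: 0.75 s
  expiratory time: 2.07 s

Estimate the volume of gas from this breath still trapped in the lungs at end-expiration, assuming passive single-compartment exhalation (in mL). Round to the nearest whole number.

Vt = flow × Ti = 0.6833 L/s × 0.75 s × 1000 mL/L = 512.48 mL.
R = (PIP − Pplat)/V̇ = (25.0 − 9.6) / 0.6833 = 15.4/0.6833 = 22.538 cmH2O·s/L.
C = Vt/(Pplat − PEEP) = 512.48 / (9.6 − 3) = 512.48/6.6 = 77.648 mL/cmH2O.
τ = R × C = 22.538 × 0.07765 L/cmH2O = 1.75 s.
Fraction remaining = e^(−Te/τ) = e^(−2.07/1.75) = 0.3064.
Trapped volume = 512.48 × 0.3064 = 157.02 mL.

157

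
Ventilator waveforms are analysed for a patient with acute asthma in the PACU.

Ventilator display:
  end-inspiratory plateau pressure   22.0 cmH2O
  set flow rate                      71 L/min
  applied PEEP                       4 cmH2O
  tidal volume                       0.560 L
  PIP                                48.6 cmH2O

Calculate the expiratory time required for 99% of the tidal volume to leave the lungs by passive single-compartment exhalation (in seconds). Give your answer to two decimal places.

Flow: 71 L/min ÷ 60 = 1.1833 L/s.
R = (PIP − Pplat)/V̇ = (48.6 − 22.0) / 1.1833 = 26.6/1.1833 = 22.48 cmH2O·s/L.
C = Vt/(Pplat − PEEP) = 560.0 / (22.0 − 4) = 560.0/18.0 = 31.111 mL/cmH2O.
τ = R × C = 22.48 × 0.03111 L/cmH2O = 0.6994 s.
t = −τ·ln(1 − 0.99) = −0.6994·ln(0.01) = 3.221 s.

3.22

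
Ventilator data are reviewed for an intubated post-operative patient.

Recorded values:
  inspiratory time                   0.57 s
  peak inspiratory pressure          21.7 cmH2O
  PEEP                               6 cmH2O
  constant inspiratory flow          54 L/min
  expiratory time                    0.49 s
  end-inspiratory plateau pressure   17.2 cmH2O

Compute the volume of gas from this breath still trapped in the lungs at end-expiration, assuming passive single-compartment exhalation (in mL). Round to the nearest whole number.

Flow: 54 L/min ÷ 60 = 0.9 L/s.
Vt = flow × Ti = 0.9 L/s × 0.57 s × 1000 mL/L = 513.0 mL.
R = (PIP − Pplat)/V̇ = (21.7 − 17.2) / 0.9 = 4.5/0.9 = 5.0 cmH2O·s/L.
C = Vt/(Pplat − PEEP) = 513.0 / (17.2 − 6) = 513.0/11.2 = 45.804 mL/cmH2O.
τ = R × C = 5.0 × 0.0458 L/cmH2O = 0.229 s.
Fraction remaining = e^(−Te/τ) = e^(−0.49/0.229) = 0.1177.
Trapped volume = 513.0 × 0.1177 = 60.38 mL.

60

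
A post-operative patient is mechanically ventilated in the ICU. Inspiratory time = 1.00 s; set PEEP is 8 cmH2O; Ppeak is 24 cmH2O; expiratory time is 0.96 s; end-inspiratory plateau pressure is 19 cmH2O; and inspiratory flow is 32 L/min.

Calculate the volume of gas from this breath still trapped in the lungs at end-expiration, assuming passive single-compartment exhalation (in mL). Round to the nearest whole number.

65

Flow: 32 L/min ÷ 60 = 0.5333 L/s.
Vt = flow × Ti = 0.5333 L/s × 1.00 s × 1000 mL/L = 533.3 mL.
R = (PIP − Pplat)/V̇ = (24 − 19) / 0.5333 = 5.0/0.5333 = 9.376 cmH2O·s/L.
C = Vt/(Pplat − PEEP) = 533.3 / (19 − 8) = 533.3/11.0 = 48.482 mL/cmH2O.
τ = R × C = 9.376 × 0.04848 L/cmH2O = 0.4545 s.
Fraction remaining = e^(−Te/τ) = e^(−0.96/0.4545) = 0.121.
Trapped volume = 533.3 × 0.121 = 64.529 mL.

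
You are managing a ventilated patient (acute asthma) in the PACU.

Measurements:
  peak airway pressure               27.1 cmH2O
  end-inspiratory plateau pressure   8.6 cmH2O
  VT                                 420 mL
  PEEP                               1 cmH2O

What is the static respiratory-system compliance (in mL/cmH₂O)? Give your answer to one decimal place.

55.3

Cstat = Vt / (Pplat − PEEP) = 420 / (8.6 − 1) = 420 / 7.6 = 55.263 mL/cmH2O.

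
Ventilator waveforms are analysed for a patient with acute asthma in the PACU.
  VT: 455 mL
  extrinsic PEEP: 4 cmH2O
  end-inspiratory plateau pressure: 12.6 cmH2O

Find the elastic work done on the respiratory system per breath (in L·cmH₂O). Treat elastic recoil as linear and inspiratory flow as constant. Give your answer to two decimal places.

Elastic work ≈ ½ × (Pplat − PEEP) × Vt = 0.5 × (12.6 − 4) × 0.455 L = 0.5 × 8.6 × 0.455 = 1.957 L·cmH2O.

1.96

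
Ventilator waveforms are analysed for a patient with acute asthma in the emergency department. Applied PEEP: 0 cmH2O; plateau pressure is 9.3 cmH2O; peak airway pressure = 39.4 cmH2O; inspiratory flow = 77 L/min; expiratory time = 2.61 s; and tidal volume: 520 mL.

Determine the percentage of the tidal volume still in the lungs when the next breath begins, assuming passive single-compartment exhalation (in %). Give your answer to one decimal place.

Flow: 77 L/min ÷ 60 = 1.2833 L/s.
R = (PIP − Pplat)/V̇ = (39.4 − 9.3) / 1.2833 = 30.1/1.2833 = 23.455 cmH2O·s/L.
C = Vt/(Pplat − PEEP) = 520.0 / (9.3 − 0) = 520.0/9.3 = 55.914 mL/cmH2O.
τ = R × C = 23.455 × 0.05591 L/cmH2O = 1.311 s.
Fraction remaining at end-expiration = e^(−Te/τ) = e^(−2.61/1.311) = 0.1366 → 13.66%.

13.7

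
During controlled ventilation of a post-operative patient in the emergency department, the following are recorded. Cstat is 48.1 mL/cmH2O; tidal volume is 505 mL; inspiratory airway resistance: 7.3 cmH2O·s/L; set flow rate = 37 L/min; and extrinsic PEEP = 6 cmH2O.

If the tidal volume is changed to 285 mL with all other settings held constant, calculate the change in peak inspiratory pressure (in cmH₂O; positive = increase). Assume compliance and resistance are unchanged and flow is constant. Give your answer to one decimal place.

PIP = Vt/C + R·V̇ + PEEP (constant-flow equation of motion).
Only the elastic term changes: ΔPIP = ΔVt / C = (285 − 505) / 48.1 = -4.574 cmH2O.

-4.6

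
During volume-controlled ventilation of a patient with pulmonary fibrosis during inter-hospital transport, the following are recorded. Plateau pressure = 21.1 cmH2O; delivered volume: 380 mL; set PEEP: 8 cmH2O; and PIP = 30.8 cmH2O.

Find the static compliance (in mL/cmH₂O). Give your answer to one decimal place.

Cstat = Vt / (Pplat − PEEP) = 380 / (21.1 − 8) = 380 / 13.1 = 29.008 mL/cmH2O.

29.0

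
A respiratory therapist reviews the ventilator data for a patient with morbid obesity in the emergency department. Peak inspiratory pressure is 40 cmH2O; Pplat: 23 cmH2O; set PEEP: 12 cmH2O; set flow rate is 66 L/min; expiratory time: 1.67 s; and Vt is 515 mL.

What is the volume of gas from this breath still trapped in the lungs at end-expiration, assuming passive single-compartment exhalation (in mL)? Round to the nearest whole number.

Flow: 66 L/min ÷ 60 = 1.1 L/s.
R = (PIP − Pplat)/V̇ = (40 − 23) / 1.1 = 17.0/1.1 = 15.455 cmH2O·s/L.
C = Vt/(Pplat − PEEP) = 515.0 / (23 − 12) = 515.0/11.0 = 46.818 mL/cmH2O.
τ = R × C = 15.455 × 0.04682 L/cmH2O = 0.7236 s.
Fraction remaining = e^(−Te/τ) = e^(−1.67/0.7236) = 0.09947.
Trapped volume = 515.0 × 0.09947 = 51.227 mL.

51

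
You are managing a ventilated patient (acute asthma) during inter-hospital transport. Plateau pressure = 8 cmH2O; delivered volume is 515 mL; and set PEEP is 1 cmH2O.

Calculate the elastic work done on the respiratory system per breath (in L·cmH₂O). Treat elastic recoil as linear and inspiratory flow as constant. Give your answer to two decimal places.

Elastic work ≈ ½ × (Pplat − PEEP) × Vt = 0.5 × (8 − 1) × 0.515 L = 0.5 × 7.0 × 0.515 = 1.803 L·cmH2O.

1.80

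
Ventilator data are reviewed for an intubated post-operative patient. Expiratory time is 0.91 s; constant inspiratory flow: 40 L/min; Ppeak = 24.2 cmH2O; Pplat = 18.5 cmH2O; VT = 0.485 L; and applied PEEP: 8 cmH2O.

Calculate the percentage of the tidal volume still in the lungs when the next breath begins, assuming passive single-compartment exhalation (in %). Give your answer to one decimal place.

Flow: 40 L/min ÷ 60 = 0.6667 L/s.
R = (PIP − Pplat)/V̇ = (24.2 − 18.5) / 0.6667 = 5.7/0.6667 = 8.55 cmH2O·s/L.
C = Vt/(Pplat − PEEP) = 485.0 / (18.5 − 8) = 485.0/10.5 = 46.19 mL/cmH2O.
τ = R × C = 8.55 × 0.04619 L/cmH2O = 0.3949 s.
Fraction remaining at end-expiration = e^(−Te/τ) = e^(−0.91/0.3949) = 0.09982 → 9.982%.

10.0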